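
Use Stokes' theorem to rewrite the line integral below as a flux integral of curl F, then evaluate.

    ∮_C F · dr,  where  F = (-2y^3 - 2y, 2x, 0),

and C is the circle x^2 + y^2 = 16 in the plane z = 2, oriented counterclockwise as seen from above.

Let S be the flat disk x^2 + y^2 ≤ 16 in the plane z = 2, with upward unit normal n̂ = ẑ. By Stokes' theorem,

    ∮_C F · dr = ∬_S (∇ × F) · n̂ dS = ∬_D (curl F)_z dA,

where D is the disk x^2 + y^2 ≤ 16.

Compute the curl of F = (-2y^3 - 2y, 2x, 0):
    (∇ × F)_x = ∂F_z/∂y - ∂F_y/∂z = 0,
    (∇ × F)_y = ∂F_x/∂z - ∂F_z/∂x = 0,
    (∇ × F)_z = ∂F_y/∂x - ∂F_x/∂y = 6y^2 + 4.

On z = 2, (curl F)_z = 6y^2 + 4.

Convert to polar (x = r cos θ, y = r sin θ, dA = r dr dθ); the integrand becomes 6r^2sin(θ)^2 + 4, so

    ∬_D (curl F)_z dA = ∫_0^{2π} ∫_0^{4} (6r^2sin(θ)^2 + 4) · r dr dθ.

Inner (r from 0 to 4): 384sin(θ)^2 + 32.
Outer (θ from 0 to 2π): 448π.

Therefore ∮_C F · dr = 448π.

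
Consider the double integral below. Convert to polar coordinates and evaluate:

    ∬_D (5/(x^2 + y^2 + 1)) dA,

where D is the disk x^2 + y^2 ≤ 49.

The region D is 0 ≤ r ≤ 7, 0 ≤ θ ≤ 2π in polar coordinates, where x = r cos(θ), y = r sin(θ), and dA = r dr dθ.

Under the substitution, the integrand becomes 5/(r^2 + 1), so

    ∬_D (5/(x^2 + y^2 + 1)) dA = ∫_{0}^{2π} ∫_{0}^{7} (5/(r^2 + 1)) · r dr dθ.

Inner integral (in r): ∫_{0}^{7} (5/(r^2 + 1)) · r dr = 5log(50)/2.

Outer integral (in θ): ∫_{0}^{2π} (5log(50)/2) dθ = 5π log(50).

Therefore ∬_D (5/(x^2 + y^2 + 1)) dA = 5π log(50).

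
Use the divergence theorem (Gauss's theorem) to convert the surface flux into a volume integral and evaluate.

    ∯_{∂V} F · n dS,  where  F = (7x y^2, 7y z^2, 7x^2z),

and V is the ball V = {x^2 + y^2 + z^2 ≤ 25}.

By the divergence theorem,

    ∯_{∂V} F · n dS = ∭_V (∇ · F) dV.

Compute the divergence:
    ∇ · F = ∂F_x/∂x + ∂F_y/∂y + ∂F_z/∂z = 7y^2 + 7z^2 + 7x^2 = 7x^2 + 7y^2 + 7z^2.

In spherical coordinates, x = ρ sin(φ) cos(θ), y = ρ sin(φ) sin(θ), z = ρ cos(φ), dV = ρ^2 sin(φ) dρ dφ dθ, with 0 ≤ ρ ≤ 5, 0 ≤ φ ≤ π, 0 ≤ θ ≤ 2π.

The integrand, after substitution and multiplying by the volume element, becomes (7ρ^2) · ρ^2 sin(φ), so

    ∭_V (∇·F) dV = ∫_0^{2π} ∫_0^{π} ∫_0^{5} (7ρ^2) · ρ^2 sin(φ) dρ dφ dθ.

Inner (ρ from 0 to 5): 4375sin(φ).
Middle (φ from 0 to π): 8750.
Outer (θ from 0 to 2π): 17500π.

Therefore ∯_{∂V} F · n dS = 17500π.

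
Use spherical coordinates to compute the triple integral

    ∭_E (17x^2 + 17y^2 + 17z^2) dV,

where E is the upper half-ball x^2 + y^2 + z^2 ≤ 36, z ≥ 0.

In spherical coordinates, x = ρ sin(φ) cos(θ), y = ρ sin(φ) sin(θ), z = ρ cos(φ), and dV = ρ^2 sin(φ) dρ dφ dθ.

The integrand becomes 17ρ^2, so

    ∭_E (17x^2 + 17y^2 + 17z^2) dV = ∫_{0}^{2π} ∫_{0}^{π/2} ∫_{0}^{6} (17ρ^2) · ρ^2 sin(φ) dρ dφ dθ.

Inner (ρ): 132192sin(φ)/5.
Middle (φ): 132192/5.
Outer (θ): 264384π/5.

Therefore the triple integral equals 264384π/5.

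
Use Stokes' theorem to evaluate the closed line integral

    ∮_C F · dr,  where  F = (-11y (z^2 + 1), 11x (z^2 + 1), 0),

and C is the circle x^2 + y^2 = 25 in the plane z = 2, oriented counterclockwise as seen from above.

Let S be the flat disk x^2 + y^2 ≤ 25 in the plane z = 2, with upward unit normal n̂ = ẑ. By Stokes' theorem,

    ∮_C F · dr = ∬_S (∇ × F) · n̂ dS = ∬_D (curl F)_z dA,

where D is the disk x^2 + y^2 ≤ 25.

Compute the curl of F = (-11y (z^2 + 1), 11x (z^2 + 1), 0):
    (∇ × F)_x = ∂F_z/∂y - ∂F_y/∂z = -22x z,
    (∇ × F)_y = ∂F_x/∂z - ∂F_z/∂x = -22y z,
    (∇ × F)_z = ∂F_y/∂x - ∂F_x/∂y = 22z^2 + 22.

On z = 2, (curl F)_z = 110.

Convert to polar (x = r cos θ, y = r sin θ, dA = r dr dθ); the integrand becomes 110, so

    ∬_D (curl F)_z dA = ∫_0^{2π} ∫_0^{5} (110) · r dr dθ.

Inner (r from 0 to 5): 1375.
Outer (θ from 0 to 2π): 2750π.

Therefore ∮_C F · dr = 2750π.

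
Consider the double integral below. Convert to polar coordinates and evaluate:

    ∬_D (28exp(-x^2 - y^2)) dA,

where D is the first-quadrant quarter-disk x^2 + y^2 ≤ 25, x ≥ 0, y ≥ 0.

The region D is 0 ≤ r ≤ 5, 0 ≤ θ ≤ π/2 in polar coordinates, where x = r cos(θ), y = r sin(θ), and dA = r dr dθ.

Under the substitution, the integrand becomes 28exp(-r^2), so

    ∬_D (28exp(-x^2 - y^2)) dA = ∫_{0}^{π/2} ∫_{0}^{5} (28exp(-r^2)) · r dr dθ.

Inner integral (in r): ∫_{0}^{5} (28exp(-r^2)) · r dr = 14 - 14exp(-25).

Outer integral (in θ): ∫_{0}^{π/2} (14 - 14exp(-25)) dθ = -7π exp(-25) + 7π.

Therefore ∬_D (28exp(-x^2 - y^2)) dA = -7π exp(-25) + 7π.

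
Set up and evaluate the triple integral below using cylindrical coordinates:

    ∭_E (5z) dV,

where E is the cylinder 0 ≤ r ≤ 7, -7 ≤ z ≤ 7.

In cylindrical coordinates, x = r cos(θ), y = r sin(θ), z = z, and dV = r dr dθ dz.

The integrand becomes 5z, so

    ∭_E (5z) dV = ∫_{0}^{2π} ∫_{0}^{7} ∫_{-7}^{7} (5z) · r dz dr dθ.

Inner (z): 0.
Middle (r from 0 to 7): 0.
Outer (θ): 0.

Therefore the triple integral equals 0.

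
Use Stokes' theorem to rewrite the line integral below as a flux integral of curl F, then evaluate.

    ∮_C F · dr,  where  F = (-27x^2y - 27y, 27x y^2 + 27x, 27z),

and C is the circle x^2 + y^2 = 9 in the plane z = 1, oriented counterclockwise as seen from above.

Let S be the flat disk x^2 + y^2 ≤ 9 in the plane z = 1, with upward unit normal n̂ = ẑ. By Stokes' theorem,

    ∮_C F · dr = ∬_S (∇ × F) · n̂ dS = ∬_D (curl F)_z dA,

where D is the disk x^2 + y^2 ≤ 9.

Compute the curl of F = (-27x^2y - 27y, 27x y^2 + 27x, 27z):
    (∇ × F)_x = ∂F_z/∂y - ∂F_y/∂z = 0,
    (∇ × F)_y = ∂F_x/∂z - ∂F_z/∂x = 0,
    (∇ × F)_z = ∂F_y/∂x - ∂F_x/∂y = 27x^2 + 27y^2 + 54.

On z = 1, (curl F)_z = 27x^2 + 27y^2 + 54.

Convert to polar (x = r cos θ, y = r sin θ, dA = r dr dθ); the integrand becomes 27r^2 + 54, so

    ∬_D (curl F)_z dA = ∫_0^{2π} ∫_0^{3} (27r^2 + 54) · r dr dθ.

Inner (r from 0 to 3): 3159/4.
Outer (θ from 0 to 2π): 3159π/2.

Therefore ∮_C F · dr = 3159π/2.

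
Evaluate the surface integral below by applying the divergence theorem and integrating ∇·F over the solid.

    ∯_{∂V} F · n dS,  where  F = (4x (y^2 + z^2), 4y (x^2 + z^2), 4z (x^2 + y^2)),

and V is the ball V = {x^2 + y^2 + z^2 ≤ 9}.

By the divergence theorem,

    ∯_{∂V} F · n dS = ∭_V (∇ · F) dV.

Compute the divergence:
    ∇ · F = ∂F_x/∂x + ∂F_y/∂y + ∂F_z/∂z = 4y^2 + 4z^2 + 4x^2 + 4z^2 + 4x^2 + 4y^2 = 8x^2 + 8y^2 + 8z^2.

In spherical coordinates, x = ρ sin(φ) cos(θ), y = ρ sin(φ) sin(θ), z = ρ cos(φ), dV = ρ^2 sin(φ) dρ dφ dθ, with 0 ≤ ρ ≤ 3, 0 ≤ φ ≤ π, 0 ≤ θ ≤ 2π.

The integrand, after substitution and multiplying by the volume element, becomes (8ρ^2) · ρ^2 sin(φ), so

    ∭_V (∇·F) dV = ∫_0^{2π} ∫_0^{π} ∫_0^{3} (8ρ^2) · ρ^2 sin(φ) dρ dφ dθ.

Inner (ρ from 0 to 3): 1944sin(φ)/5.
Middle (φ from 0 to π): 3888/5.
Outer (θ from 0 to 2π): 7776π/5.

Therefore ∯_{∂V} F · n dS = 7776π/5.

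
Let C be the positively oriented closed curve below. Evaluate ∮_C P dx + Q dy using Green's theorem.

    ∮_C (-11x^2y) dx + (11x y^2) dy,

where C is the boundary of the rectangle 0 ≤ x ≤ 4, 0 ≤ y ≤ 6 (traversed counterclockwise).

Green's theorem converts the closed line integral into a double integral over the enclosed region D:

    ∮_C P dx + Q dy = ∬_D (∂Q/∂x - ∂P/∂y) dA.

Here P = -11x^2y, Q = 11x y^2, so

    ∂Q/∂x = 11y^2,    ∂P/∂y = -11x^2,
    ∂Q/∂x - ∂P/∂y = 11x^2 + 11y^2.

D is the region 0 ≤ x ≤ 4, 0 ≤ y ≤ 6. Evaluating the double integral:

    ∬_D (11x^2 + 11y^2) dA = ∫_0^{4} ∫_0^{6} (11x^2 + 11y^2) dy dx.

Inner (y from 0 to 6): 66x^2 + 792.
Outer (x from 0 to 4): 4576.

Therefore ∮_C P dx + Q dy = 4576.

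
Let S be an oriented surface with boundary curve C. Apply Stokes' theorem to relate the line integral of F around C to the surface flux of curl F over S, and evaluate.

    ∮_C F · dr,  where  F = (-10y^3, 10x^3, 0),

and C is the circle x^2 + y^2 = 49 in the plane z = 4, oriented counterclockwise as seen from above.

Let S be the flat disk x^2 + y^2 ≤ 49 in the plane z = 4, with upward unit normal n̂ = ẑ. By Stokes' theorem,

    ∮_C F · dr = ∬_S (∇ × F) · n̂ dS = ∬_D (curl F)_z dA,

where D is the disk x^2 + y^2 ≤ 49.

Compute the curl of F = (-10y^3, 10x^3, 0):
    (∇ × F)_x = ∂F_z/∂y - ∂F_y/∂z = 0,
    (∇ × F)_y = ∂F_x/∂z - ∂F_z/∂x = 0,
    (∇ × F)_z = ∂F_y/∂x - ∂F_x/∂y = 30x^2 + 30y^2.

On z = 4, (curl F)_z = 30x^2 + 30y^2.

Convert to polar (x = r cos θ, y = r sin θ, dA = r dr dθ); the integrand becomes 30r^2, so

    ∬_D (curl F)_z dA = ∫_0^{2π} ∫_0^{7} (30r^2) · r dr dθ.

Inner (r from 0 to 7): 36015/2.
Outer (θ from 0 to 2π): 36015π.

Therefore ∮_C F · dr = 36015π.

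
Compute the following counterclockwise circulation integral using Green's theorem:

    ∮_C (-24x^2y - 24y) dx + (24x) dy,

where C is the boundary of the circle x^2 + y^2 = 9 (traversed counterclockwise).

Green's theorem converts the closed line integral into a double integral over the enclosed region D:

    ∮_C P dx + Q dy = ∬_D (∂Q/∂x - ∂P/∂y) dA.

Here P = -24x^2y - 24y, Q = 24x, so

    ∂Q/∂x = 24,    ∂P/∂y = -24x^2 - 24,
    ∂Q/∂x - ∂P/∂y = 24x^2 + 48.

D is the region x^2 + y^2 ≤ 9. Evaluating the double integral:

In polar coordinates (x = r cos θ, y = r sin θ, dA = r dr dθ) the integrand becomes 24r^2cos(θ)^2 + 48, so

    ∬_D (24x^2 + 48) dA = ∫_0^{2π} ∫_0^{3} (24r^2cos(θ)^2 + 48) · r dr dθ.

Inner (r from 0 to 3): 486cos(θ)^2 + 216.
Outer (θ from 0 to 2π): 918π.

Therefore ∮_C P dx + Q dy = 918π.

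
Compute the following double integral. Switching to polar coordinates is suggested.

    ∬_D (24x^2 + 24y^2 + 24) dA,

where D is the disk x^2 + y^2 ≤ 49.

The region D is 0 ≤ r ≤ 7, 0 ≤ θ ≤ 2π in polar coordinates, where x = r cos(θ), y = r sin(θ), and dA = r dr dθ.

Under the substitution, the integrand becomes 24r^2 + 24, so

    ∬_D (24x^2 + 24y^2 + 24) dA = ∫_{0}^{2π} ∫_{0}^{7} (24r^2 + 24) · r dr dθ.

Inner integral (in r): ∫_{0}^{7} (24r^2 + 24) · r dr = 14994.

Outer integral (in θ): ∫_{0}^{2π} (14994) dθ = 29988π.

Therefore ∬_D (24x^2 + 24y^2 + 24) dA = 29988π.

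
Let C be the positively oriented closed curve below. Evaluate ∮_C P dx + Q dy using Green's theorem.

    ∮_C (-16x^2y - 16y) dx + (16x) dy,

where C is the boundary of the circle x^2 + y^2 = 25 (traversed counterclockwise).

Green's theorem converts the closed line integral into a double integral over the enclosed region D:

    ∮_C P dx + Q dy = ∬_D (∂Q/∂x - ∂P/∂y) dA.

Here P = -16x^2y - 16y, Q = 16x, so

    ∂Q/∂x = 16,    ∂P/∂y = -16x^2 - 16,
    ∂Q/∂x - ∂P/∂y = 16x^2 + 32.

D is the region x^2 + y^2 ≤ 25. Evaluating the double integral:

In polar coordinates (x = r cos θ, y = r sin θ, dA = r dr dθ) the integrand becomes 16r^2cos(θ)^2 + 32, so

    ∬_D (16x^2 + 32) dA = ∫_0^{2π} ∫_0^{5} (16r^2cos(θ)^2 + 32) · r dr dθ.

Inner (r from 0 to 5): 2500cos(θ)^2 + 400.
Outer (θ from 0 to 2π): 3300π.

Therefore ∮_C P dx + Q dy = 3300π.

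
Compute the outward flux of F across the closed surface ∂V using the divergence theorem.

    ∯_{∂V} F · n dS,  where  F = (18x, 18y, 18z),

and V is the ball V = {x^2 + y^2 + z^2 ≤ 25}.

By the divergence theorem,

    ∯_{∂V} F · n dS = ∭_V (∇ · F) dV.

Compute the divergence:
    ∇ · F = ∂F_x/∂x + ∂F_y/∂y + ∂F_z/∂z = 18 + 18 + 18 = 54.

In spherical coordinates, x = ρ sin(φ) cos(θ), y = ρ sin(φ) sin(θ), z = ρ cos(φ), dV = ρ^2 sin(φ) dρ dφ dθ, with 0 ≤ ρ ≤ 5, 0 ≤ φ ≤ π, 0 ≤ θ ≤ 2π.

The integrand, after substitution and multiplying by the volume element, becomes (54) · ρ^2 sin(φ), so

    ∭_V (∇·F) dV = ∫_0^{2π} ∫_0^{π} ∫_0^{5} (54) · ρ^2 sin(φ) dρ dφ dθ.

Inner (ρ from 0 to 5): 2250sin(φ).
Middle (φ from 0 to π): 4500.
Outer (θ from 0 to 2π): 9000π.

Therefore ∯_{∂V} F · n dS = 9000π.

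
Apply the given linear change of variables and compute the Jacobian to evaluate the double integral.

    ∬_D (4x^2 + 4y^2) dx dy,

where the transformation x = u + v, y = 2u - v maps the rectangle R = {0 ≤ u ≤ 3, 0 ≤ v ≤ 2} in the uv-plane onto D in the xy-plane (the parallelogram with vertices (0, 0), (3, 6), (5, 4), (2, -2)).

Compute the Jacobian determinant of (x, y) with respect to (u, v):

    ∂(x,y)/∂(u,v) = | 1  1 | = (1)(-1) - (1)(2) = -3.
                   | 2  -1 |

Its absolute value is |J| = 3 (the area scaling factor).

Substituting x = u + v, y = 2u - v into the integrand,

    4x^2 + 4y^2 → 20u^2 - 8u v + 8v^2,

so the integral becomes

    ∬_R (20u^2 - 8u v + 8v^2) · |J| du dv = ∫_0^3 ∫_0^2 (60u^2 - 24u v + 24v^2) dv du.

Inner (v): 120u^2 - 48u + 64.
Outer (u): 1056.

Therefore ∬_D (4x^2 + 4y^2) dx dy = 1056.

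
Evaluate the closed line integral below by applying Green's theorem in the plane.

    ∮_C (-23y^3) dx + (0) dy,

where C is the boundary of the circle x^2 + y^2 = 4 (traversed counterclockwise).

Green's theorem converts the closed line integral into a double integral over the enclosed region D:

    ∮_C P dx + Q dy = ∬_D (∂Q/∂x - ∂P/∂y) dA.

Here P = -23y^3, Q = 0, so

    ∂Q/∂x = 0,    ∂P/∂y = -69y^2,
    ∂Q/∂x - ∂P/∂y = 69y^2.

D is the region x^2 + y^2 ≤ 4. Evaluating the double integral:

In polar coordinates (x = r cos θ, y = r sin θ, dA = r dr dθ) the integrand becomes 69r^2sin(θ)^2, so

    ∬_D (69y^2) dA = ∫_0^{2π} ∫_0^{2} (69r^2sin(θ)^2) · r dr dθ.

Inner (r from 0 to 2): 276sin(θ)^2.
Outer (θ from 0 to 2π): 276π.

Therefore ∮_C P dx + Q dy = 276π.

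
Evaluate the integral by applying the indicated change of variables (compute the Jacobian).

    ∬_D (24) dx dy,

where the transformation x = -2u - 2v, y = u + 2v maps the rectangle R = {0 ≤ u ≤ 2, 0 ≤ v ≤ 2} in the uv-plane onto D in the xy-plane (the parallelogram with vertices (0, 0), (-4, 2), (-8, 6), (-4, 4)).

Compute the Jacobian determinant of (x, y) with respect to (u, v):

    ∂(x,y)/∂(u,v) = | -2  -2 | = (-2)(2) - (-2)(1) = -2.
                   | 1  2 |

Its absolute value is |J| = 2 (the area scaling factor).

Substituting x = -2u - 2v, y = u + 2v into the integrand,

    24 → 24,

so the integral becomes

    ∬_R (24) · |J| du dv = ∫_0^2 ∫_0^2 (48) dv du.

Inner (v): 96.
Outer (u): 192.

Therefore ∬_D (24) dx dy = 192.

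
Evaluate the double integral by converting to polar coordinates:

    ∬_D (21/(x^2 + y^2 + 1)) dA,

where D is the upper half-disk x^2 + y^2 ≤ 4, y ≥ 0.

The region D is 0 ≤ r ≤ 2, 0 ≤ θ ≤ π in polar coordinates, where x = r cos(θ), y = r sin(θ), and dA = r dr dθ.

Under the substitution, the integrand becomes 21/(r^2 + 1), so

    ∬_D (21/(x^2 + y^2 + 1)) dA = ∫_{0}^{π} ∫_{0}^{2} (21/(r^2 + 1)) · r dr dθ.

Inner integral (in r): ∫_{0}^{2} (21/(r^2 + 1)) · r dr = 21log(5)/2.

Outer integral (in θ): ∫_{0}^{π} (21log(5)/2) dθ = 21π log(5)/2.

Therefore ∬_D (21/(x^2 + y^2 + 1)) dA = 21π log(5)/2.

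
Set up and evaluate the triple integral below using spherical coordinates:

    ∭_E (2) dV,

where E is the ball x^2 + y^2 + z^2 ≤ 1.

In spherical coordinates, x = ρ sin(φ) cos(θ), y = ρ sin(φ) sin(θ), z = ρ cos(φ), and dV = ρ^2 sin(φ) dρ dφ dθ.

The integrand becomes 2, so

    ∭_E (2) dV = ∫_{0}^{2π} ∫_{0}^{π} ∫_{0}^{1} (2) · ρ^2 sin(φ) dρ dφ dθ.

Inner (ρ): 2sin(φ)/3.
Middle (φ): 4/3.
Outer (θ): 8π/3.

Therefore the triple integral equals 8π/3.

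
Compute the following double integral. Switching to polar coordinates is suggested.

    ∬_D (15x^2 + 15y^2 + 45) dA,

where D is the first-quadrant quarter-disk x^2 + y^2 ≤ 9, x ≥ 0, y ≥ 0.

The region D is 0 ≤ r ≤ 3, 0 ≤ θ ≤ π/2 in polar coordinates, where x = r cos(θ), y = r sin(θ), and dA = r dr dθ.

Under the substitution, the integrand becomes 15r^2 + 45, so

    ∬_D (15x^2 + 15y^2 + 45) dA = ∫_{0}^{π/2} ∫_{0}^{3} (15r^2 + 45) · r dr dθ.

Inner integral (in r): ∫_{0}^{3} (15r^2 + 45) · r dr = 2025/4.

Outer integral (in θ): ∫_{0}^{π/2} (2025/4) dθ = 2025π/8.

Therefore ∬_D (15x^2 + 15y^2 + 45) dA = 2025π/8.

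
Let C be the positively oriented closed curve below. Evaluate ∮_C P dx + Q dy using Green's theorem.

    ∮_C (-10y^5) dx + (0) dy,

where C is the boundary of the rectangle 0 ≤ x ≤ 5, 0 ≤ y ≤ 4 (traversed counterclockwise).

Green's theorem converts the closed line integral into a double integral over the enclosed region D:

    ∮_C P dx + Q dy = ∬_D (∂Q/∂x - ∂P/∂y) dA.

Here P = -10y^5, Q = 0, so

    ∂Q/∂x = 0,    ∂P/∂y = -50y^4,
    ∂Q/∂x - ∂P/∂y = 50y^4.

D is the region 0 ≤ x ≤ 5, 0 ≤ y ≤ 4. Evaluating the double integral:

    ∬_D (50y^4) dA = ∫_0^{5} ∫_0^{4} (50y^4) dy dx.

Inner (y from 0 to 4): 10240.
Outer (x from 0 to 5): 51200.

Therefore ∮_C P dx + Q dy = 51200.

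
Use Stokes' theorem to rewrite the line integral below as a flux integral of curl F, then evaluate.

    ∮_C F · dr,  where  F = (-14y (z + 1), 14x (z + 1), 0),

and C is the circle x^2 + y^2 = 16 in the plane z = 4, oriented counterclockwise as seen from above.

Let S be the flat disk x^2 + y^2 ≤ 16 in the plane z = 4, with upward unit normal n̂ = ẑ. By Stokes' theorem,

    ∮_C F · dr = ∬_S (∇ × F) · n̂ dS = ∬_D (curl F)_z dA,

where D is the disk x^2 + y^2 ≤ 16.

Compute the curl of F = (-14y (z + 1), 14x (z + 1), 0):
    (∇ × F)_x = ∂F_z/∂y - ∂F_y/∂z = -14x,
    (∇ × F)_y = ∂F_x/∂z - ∂F_z/∂x = -14y,
    (∇ × F)_z = ∂F_y/∂x - ∂F_x/∂y = 28z + 28.

On z = 4, (curl F)_z = 140.

Convert to polar (x = r cos θ, y = r sin θ, dA = r dr dθ); the integrand becomes 140, so

    ∬_D (curl F)_z dA = ∫_0^{2π} ∫_0^{4} (140) · r dr dθ.

Inner (r from 0 to 4): 1120.
Outer (θ from 0 to 2π): 2240π.

Therefore ∮_C F · dr = 2240π.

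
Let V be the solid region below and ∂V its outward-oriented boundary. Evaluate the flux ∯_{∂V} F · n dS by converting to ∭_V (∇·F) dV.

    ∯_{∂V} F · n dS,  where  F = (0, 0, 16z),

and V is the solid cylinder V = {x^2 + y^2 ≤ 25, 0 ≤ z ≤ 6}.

By the divergence theorem,

    ∯_{∂V} F · n dS = ∭_V (∇ · F) dV.

Compute the divergence:
    ∇ · F = ∂F_x/∂x + ∂F_y/∂y + ∂F_z/∂z = 0 + 0 + 16 = 16.

In cylindrical coordinates, x = r cos(θ), y = r sin(θ), z = z, dV = r dr dθ dz, with 0 ≤ r ≤ 5, 0 ≤ θ ≤ 2π, 0 ≤ z ≤ 6.

The integrand, after substitution and multiplying by the volume element, becomes (16) · r, so

    ∭_V (∇·F) dV = ∫_0^{2π} ∫_0^{5} ∫_0^{6} (16) · r dz dr dθ.

Inner (z from 0 to 6): 96r.
Middle (r from 0 to 5): 1200.
Outer (θ from 0 to 2π): 2400π.

Therefore ∯_{∂V} F · n dS = 2400π.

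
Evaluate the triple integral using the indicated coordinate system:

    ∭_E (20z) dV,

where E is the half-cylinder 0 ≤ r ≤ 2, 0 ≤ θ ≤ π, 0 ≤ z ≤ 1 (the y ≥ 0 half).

In cylindrical coordinates, x = r cos(θ), y = r sin(θ), z = z, and dV = r dr dθ dz.

The integrand becomes 20z, so

    ∭_E (20z) dV = ∫_{0}^{π} ∫_{0}^{2} ∫_{0}^{1} (20z) · r dz dr dθ.

Inner (z): 10r.
Middle (r from 0 to 2): 20.
Outer (θ): 20π.

Therefore the triple integral equals 20π.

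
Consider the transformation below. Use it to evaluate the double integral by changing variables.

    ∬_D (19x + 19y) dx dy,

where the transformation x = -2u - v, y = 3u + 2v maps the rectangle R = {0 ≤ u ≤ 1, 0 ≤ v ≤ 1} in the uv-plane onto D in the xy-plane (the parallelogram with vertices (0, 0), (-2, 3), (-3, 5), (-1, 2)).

Compute the Jacobian determinant of (x, y) with respect to (u, v):

    ∂(x,y)/∂(u,v) = | -2  -1 | = (-2)(2) - (-1)(3) = -1.
                   | 3  2 |

Its absolute value is |J| = 1 (the area scaling factor).

Substituting x = -2u - v, y = 3u + 2v into the integrand,

    19x + 19y → 19u + 19v,

so the integral becomes

    ∬_R (19u + 19v) · |J| du dv = ∫_0^1 ∫_0^1 (19u + 19v) dv du.

Inner (v): 19u + 19/2.
Outer (u): 19.

Therefore ∬_D (19x + 19y) dx dy = 19.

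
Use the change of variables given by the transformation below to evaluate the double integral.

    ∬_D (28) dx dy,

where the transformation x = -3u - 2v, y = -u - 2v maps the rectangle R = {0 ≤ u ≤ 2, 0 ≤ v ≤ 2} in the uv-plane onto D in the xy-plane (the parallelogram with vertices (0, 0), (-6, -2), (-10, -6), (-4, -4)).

Compute the Jacobian determinant of (x, y) with respect to (u, v):

    ∂(x,y)/∂(u,v) = | -3  -2 | = (-3)(-2) - (-2)(-1) = 4.
                   | -1  -2 |

Its absolute value is |J| = 4 (the area scaling factor).

Substituting x = -3u - 2v, y = -u - 2v into the integrand,

    28 → 28,

so the integral becomes

    ∬_R (28) · |J| du dv = ∫_0^2 ∫_0^2 (112) dv du.

Inner (v): 224.
Outer (u): 448.

Therefore ∬_D (28) dx dy = 448.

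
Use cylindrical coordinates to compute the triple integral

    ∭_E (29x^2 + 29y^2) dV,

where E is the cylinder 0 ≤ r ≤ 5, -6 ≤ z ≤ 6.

In cylindrical coordinates, x = r cos(θ), y = r sin(θ), z = z, and dV = r dr dθ dz.

The integrand becomes 29r^2, so

    ∭_E (29x^2 + 29y^2) dV = ∫_{0}^{2π} ∫_{0}^{5} ∫_{-6}^{6} (29r^2) · r dz dr dθ.

Inner (z): 348r^3.
Middle (r from 0 to 5): 54375.
Outer (θ): 108750π.

Therefore the triple integral equals 108750π.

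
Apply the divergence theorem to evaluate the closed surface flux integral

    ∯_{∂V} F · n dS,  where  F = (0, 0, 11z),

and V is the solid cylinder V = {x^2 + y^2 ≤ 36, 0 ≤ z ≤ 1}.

By the divergence theorem,

    ∯_{∂V} F · n dS = ∭_V (∇ · F) dV.

Compute the divergence:
    ∇ · F = ∂F_x/∂x + ∂F_y/∂y + ∂F_z/∂z = 0 + 0 + 11 = 11.

In cylindrical coordinates, x = r cos(θ), y = r sin(θ), z = z, dV = r dr dθ dz, with 0 ≤ r ≤ 6, 0 ≤ θ ≤ 2π, 0 ≤ z ≤ 1.

The integrand, after substitution and multiplying by the volume element, becomes (11) · r, so

    ∭_V (∇·F) dV = ∫_0^{2π} ∫_0^{6} ∫_0^{1} (11) · r dz dr dθ.

Inner (z from 0 to 1): 11r.
Middle (r from 0 to 6): 198.
Outer (θ from 0 to 2π): 396π.

Therefore ∯_{∂V} F · n dS = 396π.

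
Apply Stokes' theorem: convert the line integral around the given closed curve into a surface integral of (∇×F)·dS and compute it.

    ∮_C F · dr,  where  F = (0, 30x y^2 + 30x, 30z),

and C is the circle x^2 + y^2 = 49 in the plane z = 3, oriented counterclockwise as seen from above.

Let S be the flat disk x^2 + y^2 ≤ 49 in the plane z = 3, with upward unit normal n̂ = ẑ. By Stokes' theorem,

    ∮_C F · dr = ∬_S (∇ × F) · n̂ dS = ∬_D (curl F)_z dA,

where D is the disk x^2 + y^2 ≤ 49.

Compute the curl of F = (0, 30x y^2 + 30x, 30z):
    (∇ × F)_x = ∂F_z/∂y - ∂F_y/∂z = 0,
    (∇ × F)_y = ∂F_x/∂z - ∂F_z/∂x = 0,
    (∇ × F)_z = ∂F_y/∂x - ∂F_x/∂y = 30y^2 + 30.

On z = 3, (curl F)_z = 30y^2 + 30.

Convert to polar (x = r cos θ, y = r sin θ, dA = r dr dθ); the integrand becomes 30r^2sin(θ)^2 + 30, so

    ∬_D (curl F)_z dA = ∫_0^{2π} ∫_0^{7} (30r^2sin(θ)^2 + 30) · r dr dθ.

Inner (r from 0 to 7): 36015sin(θ)^2/2 + 735.
Outer (θ from 0 to 2π): 38955π/2.

Therefore ∮_C F · dr = 38955π/2.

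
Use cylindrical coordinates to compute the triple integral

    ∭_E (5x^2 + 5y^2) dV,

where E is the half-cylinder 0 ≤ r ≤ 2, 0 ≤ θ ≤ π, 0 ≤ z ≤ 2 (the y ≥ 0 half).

In cylindrical coordinates, x = r cos(θ), y = r sin(θ), z = z, and dV = r dr dθ dz.

The integrand becomes 5r^2, so

    ∭_E (5x^2 + 5y^2) dV = ∫_{0}^{π} ∫_{0}^{2} ∫_{0}^{2} (5r^2) · r dz dr dθ.

Inner (z): 10r^3.
Middle (r from 0 to 2): 40.
Outer (θ): 40π.

Therefore the triple integral equals 40π.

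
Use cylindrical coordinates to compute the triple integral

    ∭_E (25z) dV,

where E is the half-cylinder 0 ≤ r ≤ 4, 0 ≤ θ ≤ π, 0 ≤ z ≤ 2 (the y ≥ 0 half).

In cylindrical coordinates, x = r cos(θ), y = r sin(θ), z = z, and dV = r dr dθ dz.

The integrand becomes 25z, so

    ∭_E (25z) dV = ∫_{0}^{π} ∫_{0}^{4} ∫_{0}^{2} (25z) · r dz dr dθ.

Inner (z): 50r.
Middle (r from 0 to 4): 400.
Outer (θ): 400π.

Therefore the triple integral equals 400π.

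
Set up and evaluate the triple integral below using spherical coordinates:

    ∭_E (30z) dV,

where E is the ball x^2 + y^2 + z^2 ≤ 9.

In spherical coordinates, x = ρ sin(φ) cos(θ), y = ρ sin(φ) sin(θ), z = ρ cos(φ), and dV = ρ^2 sin(φ) dρ dφ dθ.

The integrand becomes 30ρ cos(φ), so

    ∭_E (30z) dV = ∫_{0}^{2π} ∫_{0}^{π} ∫_{0}^{3} (30ρ cos(φ)) · ρ^2 sin(φ) dρ dφ dθ.

Inner (ρ): 1215sin(2φ)/4.
Middle (φ): 0.
Outer (θ): 0.

Therefore the triple integral equals 0.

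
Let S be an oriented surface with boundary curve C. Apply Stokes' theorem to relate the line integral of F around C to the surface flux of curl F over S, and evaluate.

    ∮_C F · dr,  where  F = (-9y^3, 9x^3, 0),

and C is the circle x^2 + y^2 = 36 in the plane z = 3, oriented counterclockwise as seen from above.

Let S be the flat disk x^2 + y^2 ≤ 36 in the plane z = 3, with upward unit normal n̂ = ẑ. By Stokes' theorem,

    ∮_C F · dr = ∬_S (∇ × F) · n̂ dS = ∬_D (curl F)_z dA,

where D is the disk x^2 + y^2 ≤ 36.

Compute the curl of F = (-9y^3, 9x^3, 0):
    (∇ × F)_x = ∂F_z/∂y - ∂F_y/∂z = 0,
    (∇ × F)_y = ∂F_x/∂z - ∂F_z/∂x = 0,
    (∇ × F)_z = ∂F_y/∂x - ∂F_x/∂y = 27x^2 + 27y^2.

On z = 3, (curl F)_z = 27x^2 + 27y^2.

Convert to polar (x = r cos θ, y = r sin θ, dA = r dr dθ); the integrand becomes 27r^2, so

    ∬_D (curl F)_z dA = ∫_0^{2π} ∫_0^{6} (27r^2) · r dr dθ.

Inner (r from 0 to 6): 8748.
Outer (θ from 0 to 2π): 17496π.

Therefore ∮_C F · dr = 17496π.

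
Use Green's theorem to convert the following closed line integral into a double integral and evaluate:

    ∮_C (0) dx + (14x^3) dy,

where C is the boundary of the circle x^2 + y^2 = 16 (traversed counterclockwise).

Green's theorem converts the closed line integral into a double integral over the enclosed region D:

    ∮_C P dx + Q dy = ∬_D (∂Q/∂x - ∂P/∂y) dA.

Here P = 0, Q = 14x^3, so

    ∂Q/∂x = 42x^2,    ∂P/∂y = 0,
    ∂Q/∂x - ∂P/∂y = 42x^2.

D is the region x^2 + y^2 ≤ 16. Evaluating the double integral:

In polar coordinates (x = r cos θ, y = r sin θ, dA = r dr dθ) the integrand becomes 42r^2cos(θ)^2, so

    ∬_D (42x^2) dA = ∫_0^{2π} ∫_0^{4} (42r^2cos(θ)^2) · r dr dθ.

Inner (r from 0 to 4): 2688cos(θ)^2.
Outer (θ from 0 to 2π): 2688π.

Therefore ∮_C P dx + Q dy = 2688π.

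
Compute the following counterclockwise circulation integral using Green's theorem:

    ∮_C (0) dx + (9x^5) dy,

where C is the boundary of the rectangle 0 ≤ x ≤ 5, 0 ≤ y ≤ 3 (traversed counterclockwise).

Green's theorem converts the closed line integral into a double integral over the enclosed region D:

    ∮_C P dx + Q dy = ∬_D (∂Q/∂x - ∂P/∂y) dA.

Here P = 0, Q = 9x^5, so

    ∂Q/∂x = 45x^4,    ∂P/∂y = 0,
    ∂Q/∂x - ∂P/∂y = 45x^4.

D is the region 0 ≤ x ≤ 5, 0 ≤ y ≤ 3. Evaluating the double integral:

    ∬_D (45x^4) dA = ∫_0^{5} ∫_0^{3} (45x^4) dy dx.

Inner (y from 0 to 3): 135x^4.
Outer (x from 0 to 5): 84375.

Therefore ∮_C P dx + Q dy = 84375.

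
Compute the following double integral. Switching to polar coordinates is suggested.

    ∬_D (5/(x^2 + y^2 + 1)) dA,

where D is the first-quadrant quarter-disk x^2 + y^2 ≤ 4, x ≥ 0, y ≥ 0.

The region D is 0 ≤ r ≤ 2, 0 ≤ θ ≤ π/2 in polar coordinates, where x = r cos(θ), y = r sin(θ), and dA = r dr dθ.

Under the substitution, the integrand becomes 5/(r^2 + 1), so

    ∬_D (5/(x^2 + y^2 + 1)) dA = ∫_{0}^{π/2} ∫_{0}^{2} (5/(r^2 + 1)) · r dr dθ.

Inner integral (in r): ∫_{0}^{2} (5/(r^2 + 1)) · r dr = 5log(5)/2.

Outer integral (in θ): ∫_{0}^{π/2} (5log(5)/2) dθ = 5π log(5)/4.

Therefore ∬_D (5/(x^2 + y^2 + 1)) dA = 5π log(5)/4.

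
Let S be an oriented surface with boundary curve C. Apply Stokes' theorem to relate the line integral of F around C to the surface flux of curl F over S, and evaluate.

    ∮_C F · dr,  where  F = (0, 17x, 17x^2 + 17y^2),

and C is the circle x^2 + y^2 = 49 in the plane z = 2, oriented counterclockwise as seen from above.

Let S be the flat disk x^2 + y^2 ≤ 49 in the plane z = 2, with upward unit normal n̂ = ẑ. By Stokes' theorem,

    ∮_C F · dr = ∬_S (∇ × F) · n̂ dS = ∬_D (curl F)_z dA,

where D is the disk x^2 + y^2 ≤ 49.

Compute the curl of F = (0, 17x, 17x^2 + 17y^2):
    (∇ × F)_x = ∂F_z/∂y - ∂F_y/∂z = 34y,
    (∇ × F)_y = ∂F_x/∂z - ∂F_z/∂x = -34x,
    (∇ × F)_z = ∂F_y/∂x - ∂F_x/∂y = 17.

On z = 2, (curl F)_z = 17.

Convert to polar (x = r cos θ, y = r sin θ, dA = r dr dθ); the integrand becomes 17, so

    ∬_D (curl F)_z dA = ∫_0^{2π} ∫_0^{7} (17) · r dr dθ.

Inner (r from 0 to 7): 833/2.
Outer (θ from 0 to 2π): 833π.

Therefore ∮_C F · dr = 833π.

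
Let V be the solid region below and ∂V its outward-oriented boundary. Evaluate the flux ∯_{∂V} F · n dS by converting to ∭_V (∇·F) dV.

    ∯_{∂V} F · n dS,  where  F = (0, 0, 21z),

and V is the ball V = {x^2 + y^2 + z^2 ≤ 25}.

By the divergence theorem,

    ∯_{∂V} F · n dS = ∭_V (∇ · F) dV.

Compute the divergence:
    ∇ · F = ∂F_x/∂x + ∂F_y/∂y + ∂F_z/∂z = 0 + 0 + 21 = 21.

In spherical coordinates, x = ρ sin(φ) cos(θ), y = ρ sin(φ) sin(θ), z = ρ cos(φ), dV = ρ^2 sin(φ) dρ dφ dθ, with 0 ≤ ρ ≤ 5, 0 ≤ φ ≤ π, 0 ≤ θ ≤ 2π.

The integrand, after substitution and multiplying by the volume element, becomes (21) · ρ^2 sin(φ), so

    ∭_V (∇·F) dV = ∫_0^{2π} ∫_0^{π} ∫_0^{5} (21) · ρ^2 sin(φ) dρ dφ dθ.

Inner (ρ from 0 to 5): 875sin(φ).
Middle (φ from 0 to π): 1750.
Outer (θ from 0 to 2π): 3500π.

Therefore ∯_{∂V} F · n dS = 3500π.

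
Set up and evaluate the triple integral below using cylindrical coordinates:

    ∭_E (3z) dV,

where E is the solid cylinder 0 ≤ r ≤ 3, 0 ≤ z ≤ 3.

In cylindrical coordinates, x = r cos(θ), y = r sin(θ), z = z, and dV = r dr dθ dz.

The integrand becomes 3z, so

    ∭_E (3z) dV = ∫_{0}^{2π} ∫_{0}^{3} ∫_{0}^{3} (3z) · r dz dr dθ.

Inner (z): 27r/2.
Middle (r from 0 to 3): 243/4.
Outer (θ): 243π/2.

Therefore the triple integral equals 243π/2.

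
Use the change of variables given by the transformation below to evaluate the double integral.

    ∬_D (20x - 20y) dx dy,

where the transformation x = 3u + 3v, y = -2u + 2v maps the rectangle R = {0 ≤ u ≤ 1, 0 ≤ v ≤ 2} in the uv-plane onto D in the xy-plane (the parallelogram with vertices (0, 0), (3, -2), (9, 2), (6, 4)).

Compute the Jacobian determinant of (x, y) with respect to (u, v):

    ∂(x,y)/∂(u,v) = | 3  3 | = (3)(2) - (3)(-2) = 12.
                   | -2  2 |

Its absolute value is |J| = 12 (the area scaling factor).

Substituting x = 3u + 3v, y = -2u + 2v into the integrand,

    20x - 20y → 100u + 20v,

so the integral becomes

    ∬_R (100u + 20v) · |J| du dv = ∫_0^1 ∫_0^2 (1200u + 240v) dv du.

Inner (v): 2400u + 480.
Outer (u): 1680.

Therefore ∬_D (20x - 20y) dx dy = 1680.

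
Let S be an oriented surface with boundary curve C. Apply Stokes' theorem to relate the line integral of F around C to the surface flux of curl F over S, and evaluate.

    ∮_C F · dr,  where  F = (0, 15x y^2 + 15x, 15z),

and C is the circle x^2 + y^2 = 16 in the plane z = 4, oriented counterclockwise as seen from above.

Let S be the flat disk x^2 + y^2 ≤ 16 in the plane z = 4, with upward unit normal n̂ = ẑ. By Stokes' theorem,

    ∮_C F · dr = ∬_S (∇ × F) · n̂ dS = ∬_D (curl F)_z dA,

where D is the disk x^2 + y^2 ≤ 16.

Compute the curl of F = (0, 15x y^2 + 15x, 15z):
    (∇ × F)_x = ∂F_z/∂y - ∂F_y/∂z = 0,
    (∇ × F)_y = ∂F_x/∂z - ∂F_z/∂x = 0,
    (∇ × F)_z = ∂F_y/∂x - ∂F_x/∂y = 15y^2 + 15.

On z = 4, (curl F)_z = 15y^2 + 15.

Convert to polar (x = r cos θ, y = r sin θ, dA = r dr dθ); the integrand becomes 15r^2sin(θ)^2 + 15, so

    ∬_D (curl F)_z dA = ∫_0^{2π} ∫_0^{4} (15r^2sin(θ)^2 + 15) · r dr dθ.

Inner (r from 0 to 4): 960sin(θ)^2 + 120.
Outer (θ from 0 to 2π): 1200π.

Therefore ∮_C F · dr = 1200π.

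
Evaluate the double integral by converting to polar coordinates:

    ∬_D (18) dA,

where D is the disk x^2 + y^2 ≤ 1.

The region D is 0 ≤ r ≤ 1, 0 ≤ θ ≤ 2π in polar coordinates, where x = r cos(θ), y = r sin(θ), and dA = r dr dθ.

Under the substitution, the integrand becomes 18, so

    ∬_D (18) dA = ∫_{0}^{2π} ∫_{0}^{1} (18) · r dr dθ.

Inner integral (in r): ∫_{0}^{1} (18) · r dr = 9.

Outer integral (in θ): ∫_{0}^{2π} (9) dθ = 18π.

Therefore ∬_D (18) dA = 18π.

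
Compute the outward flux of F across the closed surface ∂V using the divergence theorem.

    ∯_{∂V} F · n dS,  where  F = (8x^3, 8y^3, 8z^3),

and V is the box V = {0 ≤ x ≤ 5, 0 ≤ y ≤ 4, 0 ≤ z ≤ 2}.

By the divergence theorem,

    ∯_{∂V} F · n dS = ∭_V (∇ · F) dV.

Compute the divergence:
    ∇ · F = ∂F_x/∂x + ∂F_y/∂y + ∂F_z/∂z = 24x^2 + 24y^2 + 24z^2.

V is a rectangular box, so dV = dx dy dz with 0 ≤ x ≤ 5, 0 ≤ y ≤ 4, 0 ≤ z ≤ 2.

Integrate (24x^2 + 24y^2 + 24z^2) over V as an iterated integral:

    ∭_V (∇·F) dV = ∫_0^{5} ∫_0^{4} ∫_0^{2} (24x^2 + 24y^2 + 24z^2) dz dy dx.

Inner (z from 0 to 2): 48x^2 + 48y^2 + 64.
Middle (y from 0 to 4): 192x^2 + 1280.
Outer (x from 0 to 5): 14400.

Therefore ∯_{∂V} F · n dS = 14400.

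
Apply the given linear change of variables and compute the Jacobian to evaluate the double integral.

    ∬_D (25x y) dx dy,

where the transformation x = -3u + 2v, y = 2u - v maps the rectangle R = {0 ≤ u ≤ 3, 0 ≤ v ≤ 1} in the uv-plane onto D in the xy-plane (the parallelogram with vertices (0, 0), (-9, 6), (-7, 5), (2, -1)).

Compute the Jacobian determinant of (x, y) with respect to (u, v):

    ∂(x,y)/∂(u,v) = | -3  2 | = (-3)(-1) - (2)(2) = -1.
                   | 2  -1 |

Its absolute value is |J| = 1 (the area scaling factor).

Substituting x = -3u + 2v, y = 2u - v into the integrand,

    25x y → -150u^2 + 175u v - 50v^2,

so the integral becomes

    ∬_R (-150u^2 + 175u v - 50v^2) · |J| du dv = ∫_0^3 ∫_0^1 (-150u^2 + 175u v - 50v^2) dv du.

Inner (v): -150u^2 + 175u/2 - 50/3.
Outer (u): -4025/4.

Therefore ∬_D (25x y) dx dy = -4025/4.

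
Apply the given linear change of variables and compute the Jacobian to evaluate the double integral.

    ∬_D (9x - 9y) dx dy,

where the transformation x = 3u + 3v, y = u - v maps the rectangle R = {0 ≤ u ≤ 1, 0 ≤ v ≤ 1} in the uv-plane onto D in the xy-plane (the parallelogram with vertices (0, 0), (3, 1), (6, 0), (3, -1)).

Compute the Jacobian determinant of (x, y) with respect to (u, v):

    ∂(x,y)/∂(u,v) = | 3  3 | = (3)(-1) - (3)(1) = -6.
                   | 1  -1 |

Its absolute value is |J| = 6 (the area scaling factor).

Substituting x = 3u + 3v, y = u - v into the integrand,

    9x - 9y → 18u + 36v,

so the integral becomes

    ∬_R (18u + 36v) · |J| du dv = ∫_0^1 ∫_0^1 (108u + 216v) dv du.

Inner (v): 108u + 108.
Outer (u): 162.

Therefore ∬_D (9x - 9y) dx dy = 162.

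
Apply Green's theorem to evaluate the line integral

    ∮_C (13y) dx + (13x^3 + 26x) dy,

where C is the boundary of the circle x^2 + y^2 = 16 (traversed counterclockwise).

Green's theorem converts the closed line integral into a double integral over the enclosed region D:

    ∮_C P dx + Q dy = ∬_D (∂Q/∂x - ∂P/∂y) dA.

Here P = 13y, Q = 13x^3 + 26x, so

    ∂Q/∂x = 39x^2 + 26,    ∂P/∂y = 13,
    ∂Q/∂x - ∂P/∂y = 39x^2 + 13.

D is the region x^2 + y^2 ≤ 16. Evaluating the double integral:

In polar coordinates (x = r cos θ, y = r sin θ, dA = r dr dθ) the integrand becomes 39r^2cos(θ)^2 + 13, so

    ∬_D (39x^2 + 13) dA = ∫_0^{2π} ∫_0^{4} (39r^2cos(θ)^2 + 13) · r dr dθ.

Inner (r from 0 to 4): 2496cos(θ)^2 + 104.
Outer (θ from 0 to 2π): 2704π.

Therefore ∮_C P dx + Q dy = 2704π.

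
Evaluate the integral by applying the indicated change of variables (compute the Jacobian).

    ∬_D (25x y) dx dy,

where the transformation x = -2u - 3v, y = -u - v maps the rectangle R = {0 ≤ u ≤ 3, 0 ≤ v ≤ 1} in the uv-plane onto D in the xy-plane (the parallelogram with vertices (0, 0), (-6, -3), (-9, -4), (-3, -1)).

Compute the Jacobian determinant of (x, y) with respect to (u, v):

    ∂(x,y)/∂(u,v) = | -2  -3 | = (-2)(-1) - (-3)(-1) = -1.
                   | -1  -1 |

Its absolute value is |J| = 1 (the area scaling factor).

Substituting x = -2u - 3v, y = -u - v into the integrand,

    25x y → 50u^2 + 125u v + 75v^2,

so the integral becomes

    ∬_R (50u^2 + 125u v + 75v^2) · |J| du dv = ∫_0^3 ∫_0^1 (50u^2 + 125u v + 75v^2) dv du.

Inner (v): 50u^2 + 125u/2 + 25.
Outer (u): 3225/4.

Therefore ∬_D (25x y) dx dy = 3225/4.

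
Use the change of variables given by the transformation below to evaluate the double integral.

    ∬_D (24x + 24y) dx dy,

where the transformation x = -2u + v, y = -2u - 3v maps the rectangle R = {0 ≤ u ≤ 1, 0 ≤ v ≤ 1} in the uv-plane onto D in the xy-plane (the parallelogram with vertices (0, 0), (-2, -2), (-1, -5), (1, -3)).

Compute the Jacobian determinant of (x, y) with respect to (u, v):

    ∂(x,y)/∂(u,v) = | -2  1 | = (-2)(-3) - (1)(-2) = 8.
                   | -2  -3 |

Its absolute value is |J| = 8 (the area scaling factor).

Substituting x = -2u + v, y = -2u - 3v into the integrand,

    24x + 24y → -96u - 48v,

so the integral becomes

    ∬_R (-96u - 48v) · |J| du dv = ∫_0^1 ∫_0^1 (-768u - 384v) dv du.

Inner (v): -768u - 192.
Outer (u): -576.

Therefore ∬_D (24x + 24y) dx dy = -576.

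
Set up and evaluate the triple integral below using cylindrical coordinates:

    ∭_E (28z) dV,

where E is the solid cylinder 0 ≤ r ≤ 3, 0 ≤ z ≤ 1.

In cylindrical coordinates, x = r cos(θ), y = r sin(θ), z = z, and dV = r dr dθ dz.

The integrand becomes 28z, so

    ∭_E (28z) dV = ∫_{0}^{2π} ∫_{0}^{3} ∫_{0}^{1} (28z) · r dz dr dθ.

Inner (z): 14r.
Middle (r from 0 to 3): 63.
Outer (θ): 126π.

Therefore the triple integral equals 126π.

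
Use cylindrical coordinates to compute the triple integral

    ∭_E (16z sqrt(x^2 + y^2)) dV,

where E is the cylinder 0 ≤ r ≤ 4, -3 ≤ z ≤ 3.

In cylindrical coordinates, x = r cos(θ), y = r sin(θ), z = z, and dV = r dr dθ dz.

The integrand becomes 16r z, so

    ∭_E (16z sqrt(x^2 + y^2)) dV = ∫_{0}^{2π} ∫_{0}^{4} ∫_{-3}^{3} (16r z) · r dz dr dθ.

Inner (z): 0.
Middle (r from 0 to 4): 0.
Outer (θ): 0.

Therefore the triple integral equals 0.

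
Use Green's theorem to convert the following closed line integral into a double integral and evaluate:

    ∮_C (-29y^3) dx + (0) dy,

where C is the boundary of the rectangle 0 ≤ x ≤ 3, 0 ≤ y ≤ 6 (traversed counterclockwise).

Green's theorem converts the closed line integral into a double integral over the enclosed region D:

    ∮_C P dx + Q dy = ∬_D (∂Q/∂x - ∂P/∂y) dA.

Here P = -29y^3, Q = 0, so

    ∂Q/∂x = 0,    ∂P/∂y = -87y^2,
    ∂Q/∂x - ∂P/∂y = 87y^2.

D is the region 0 ≤ x ≤ 3, 0 ≤ y ≤ 6. Evaluating the double integral:

    ∬_D (87y^2) dA = ∫_0^{3} ∫_0^{6} (87y^2) dy dx.

Inner (y from 0 to 6): 6264.
Outer (x from 0 to 3): 18792.

Therefore ∮_C P dx + Q dy = 18792.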